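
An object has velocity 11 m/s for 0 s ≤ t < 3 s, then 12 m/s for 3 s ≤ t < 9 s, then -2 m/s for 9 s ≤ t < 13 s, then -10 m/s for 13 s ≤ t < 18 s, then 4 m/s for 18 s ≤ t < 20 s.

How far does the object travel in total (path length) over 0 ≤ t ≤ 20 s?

171 m

Total distance travelled is ∫|v| dt — sum the magnitudes of each area piece.
0–3 s: |11| × 3 = 33 m
3–9 s: |12| × 6 = 72 m
9–13 s: |-2| × 4 = 8 m
13–18 s: |-10| × 5 = 50 m
18–20 s: |4| × 2 = 8 m
Total distance = 171 m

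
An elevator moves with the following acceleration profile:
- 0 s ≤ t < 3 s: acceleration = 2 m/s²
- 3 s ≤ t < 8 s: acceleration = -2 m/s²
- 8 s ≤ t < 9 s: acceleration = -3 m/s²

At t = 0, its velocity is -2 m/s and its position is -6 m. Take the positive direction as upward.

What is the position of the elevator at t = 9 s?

-15.5 m

On each constant-a segment, Δv = aΔt and Δx = v₀Δt + ½aΔt²; chain segment to segment.
0–3 s: v starts -2 m/s; Δx = -2·3 + ½·2·3² = 3 m; v ends 4 m/s.
3–8 s: v starts 4 m/s; Δx = 4·5 + ½·-2·5² = -5 m; v ends -6 m/s.
8–9 s: v starts -6 m/s; Δx = -6·1 + ½·-3·1² = -7.5 m; v ends -9 m/s.
x(9) = -6 + Σ Δx = -15.5 m.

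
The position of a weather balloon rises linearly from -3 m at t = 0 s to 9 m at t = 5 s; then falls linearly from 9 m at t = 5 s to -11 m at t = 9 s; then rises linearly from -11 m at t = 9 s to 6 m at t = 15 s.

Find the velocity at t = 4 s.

2.4 m/s

Velocity is the slope of the x-t graph on 0–5 s: (9 − -3)/(5 − 0) = 2.4 m/s.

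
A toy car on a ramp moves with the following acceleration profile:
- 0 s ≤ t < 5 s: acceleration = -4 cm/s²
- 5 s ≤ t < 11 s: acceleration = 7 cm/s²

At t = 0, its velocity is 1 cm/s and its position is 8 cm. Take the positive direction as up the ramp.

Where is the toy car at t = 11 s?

-25 cm

On each constant-a segment, Δv = aΔt and Δx = v₀Δt + ½aΔt²; chain segment to segment.
0–5 s: v starts 1 cm/s; Δx = 1·5 + ½·-4·5² = -45 cm; v ends -19 cm/s.
5–11 s: v starts -19 cm/s; Δx = -19·6 + ½·7·6² = 12 cm; v ends 23 cm/s.
x(11) = 8 + Σ Δx = -25 cm.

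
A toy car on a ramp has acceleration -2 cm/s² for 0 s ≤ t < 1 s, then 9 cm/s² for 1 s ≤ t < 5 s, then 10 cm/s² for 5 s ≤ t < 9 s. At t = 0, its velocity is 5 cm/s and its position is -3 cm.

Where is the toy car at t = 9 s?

On each constant-a segment, Δv = aΔt and Δx = v₀Δt + ½aΔt²; chain segment to segment.
0–1 s: v starts 5 cm/s; Δx = 5·1 + ½·-2·1² = 4 cm; v ends 3 cm/s.
1–5 s: v starts 3 cm/s; Δx = 3·4 + ½·9·4² = 84 cm; v ends 39 cm/s.
5–9 s: v starts 39 cm/s; Δx = 39·4 + ½·10·4² = 236 cm; v ends 79 cm/s.
x(9) = -3 + Σ Δx = 321 cm.

321 cm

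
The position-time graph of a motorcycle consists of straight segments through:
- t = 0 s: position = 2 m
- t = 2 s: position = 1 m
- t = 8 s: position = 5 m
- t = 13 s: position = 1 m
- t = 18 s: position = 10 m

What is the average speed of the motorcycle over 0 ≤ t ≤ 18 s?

Average speed = (total path length)/(elapsed time); on a piecewise-linear x-t graph the path length is Σ|Δx|.
0–2 s: |Δx| = |1 − 2| = 1 m
2–8 s: |Δx| = |5 − 1| = 4 m
8–13 s: |Δx| = |1 − 5| = 4 m
13–18 s: |Δx| = |10 − 1| = 9 m
Total path = 18 m; average speed = 18/18 = 1 m/s.

1 m/s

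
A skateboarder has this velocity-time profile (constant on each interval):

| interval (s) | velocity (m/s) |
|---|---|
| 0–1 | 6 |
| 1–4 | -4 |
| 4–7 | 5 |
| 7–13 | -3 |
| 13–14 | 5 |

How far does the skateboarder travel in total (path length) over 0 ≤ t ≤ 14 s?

56 m

Distance (not displacement) is the total path length: add the absolute areas under v-t.
0–1 s: |6| × 1 = 6 m
1–4 s: |-4| × 3 = 12 m
4–7 s: |5| × 3 = 15 m
7–13 s: |-3| × 6 = 18 m
13–14 s: |5| × 1 = 5 m
Total distance = 56 m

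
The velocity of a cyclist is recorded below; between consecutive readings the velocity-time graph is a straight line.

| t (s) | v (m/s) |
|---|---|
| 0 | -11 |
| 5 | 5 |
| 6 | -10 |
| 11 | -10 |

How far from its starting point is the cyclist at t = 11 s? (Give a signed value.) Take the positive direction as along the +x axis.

-67.5 m

Displacement is the signed area under the v-t curve.
0–5 s: ½(-11 + 5)(5) = -15 m
5–6 s: ½(5 + -10)(1) = -2.5 m
6–11 s: -10 × 5 = -50 m
Net displacement = -67.5 m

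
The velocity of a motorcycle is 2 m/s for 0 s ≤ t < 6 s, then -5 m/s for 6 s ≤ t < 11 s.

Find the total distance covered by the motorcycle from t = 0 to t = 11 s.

37 m

Distance (not displacement) is the total path length: add the absolute areas under v-t.
0–6 s: |2| × 6 = 12 m
6–11 s: |-5| × 5 = 25 m
Total distance = 37 m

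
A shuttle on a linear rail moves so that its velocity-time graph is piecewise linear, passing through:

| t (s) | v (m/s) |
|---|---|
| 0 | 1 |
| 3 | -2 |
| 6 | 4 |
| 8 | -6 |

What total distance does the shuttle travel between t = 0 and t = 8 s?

Distance (not displacement) is the total path length: add the absolute areas under v-t.
0–3 s: v = 0 at t = 1 s; triangle areas 0.5 + 2 = 2.5 m
3–6 s: v = 0 at t = 4 s; triangle areas 1 + 4 = 5 m
6–8 s: v = 0 at t = 6.8 s; triangle areas 1.6 + 3.6 = 5.2 m
Total distance = 12.7 m

12.7 m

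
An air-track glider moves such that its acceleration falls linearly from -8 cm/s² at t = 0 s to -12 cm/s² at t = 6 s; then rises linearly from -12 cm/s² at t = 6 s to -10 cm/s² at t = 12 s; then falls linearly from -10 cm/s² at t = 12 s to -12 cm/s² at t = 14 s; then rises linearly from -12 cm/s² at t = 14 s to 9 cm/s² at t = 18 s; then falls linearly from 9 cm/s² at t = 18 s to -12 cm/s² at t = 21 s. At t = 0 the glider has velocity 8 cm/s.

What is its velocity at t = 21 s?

Δv equals the area under the a-t graph; then v = v₀ + Δv.
0–6 s: ½(-8 + -12)(6) = -60 cm/s
6–12 s: ½(-12 + -10)(6) = -66 cm/s
12–14 s: ½(-10 + -12)(2) = -22 cm/s
14–18 s: ½(-12 + 9)(4) = -6 cm/s
18–21 s: ½(9 + -12)(3) = -4.5 cm/s
Δv = -158.5 cm/s, so v(21) = 8 + (-158.5) = -150.5 cm/s.

-150.5 cm/s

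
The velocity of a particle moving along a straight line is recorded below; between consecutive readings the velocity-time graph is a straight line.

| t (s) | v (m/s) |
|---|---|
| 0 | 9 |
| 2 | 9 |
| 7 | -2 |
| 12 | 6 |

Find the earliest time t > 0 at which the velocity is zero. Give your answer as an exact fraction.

v changes sign on 2–7 s (from 9 to -2); the graph is linear there, so v = 0 at t = 2 + (-9)·(7 − 2)/(-2 − 9) = 67/11 s.

t = 67/11 s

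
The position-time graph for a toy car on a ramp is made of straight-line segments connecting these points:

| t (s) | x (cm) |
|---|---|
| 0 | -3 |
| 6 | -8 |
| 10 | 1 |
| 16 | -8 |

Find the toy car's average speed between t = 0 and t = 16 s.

1.4375 cm/s

Average speed = (total path length)/(elapsed time); on a piecewise-linear x-t graph the path length is Σ|Δx|.
0–6 s: |Δx| = |-8 − -3| = 5 cm
6–10 s: |Δx| = |1 − -8| = 9 cm
10–16 s: |Δx| = |-8 − 1| = 9 cm
Total path = 23 cm; average speed = 23/16 = 1.4375 cm/s.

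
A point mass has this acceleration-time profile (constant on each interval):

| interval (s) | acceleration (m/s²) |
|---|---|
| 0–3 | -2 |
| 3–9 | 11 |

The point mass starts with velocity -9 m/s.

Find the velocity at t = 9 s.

51 m/s

Δv equals the area under the a-t graph; then v = v₀ + Δv.
0–3 s: -2 × 3 = -6 m/s
3–9 s: 11 × 6 = 66 m/s
Δv = 60 m/s, so v(9) = -9 + (60) = 51 m/s.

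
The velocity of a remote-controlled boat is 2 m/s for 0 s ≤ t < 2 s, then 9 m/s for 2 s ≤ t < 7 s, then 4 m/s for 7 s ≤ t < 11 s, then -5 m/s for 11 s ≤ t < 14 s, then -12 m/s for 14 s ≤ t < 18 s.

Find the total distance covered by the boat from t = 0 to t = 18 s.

128 m

Total distance travelled is ∫|v| dt — sum the magnitudes of each area piece.
0–2 s: |2| × 2 = 4 m
2–7 s: |9| × 5 = 45 m
7–11 s: |4| × 4 = 16 m
11–14 s: |-5| × 3 = 15 m
14–18 s: |-12| × 4 = 48 m
Total distance = 128 m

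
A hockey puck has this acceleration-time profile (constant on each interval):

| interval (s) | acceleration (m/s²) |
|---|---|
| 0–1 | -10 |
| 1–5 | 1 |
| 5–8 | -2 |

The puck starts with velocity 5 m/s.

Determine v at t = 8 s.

Δv equals the area under the a-t graph; then v = v₀ + Δv.
0–1 s: -10 × 1 = -10 m/s
1–5 s: 1 × 4 = 4 m/s
5–8 s: -2 × 3 = -6 m/s
Δv = -12 m/s, so v(8) = 5 + (-12) = -7 m/s.

-7 m/s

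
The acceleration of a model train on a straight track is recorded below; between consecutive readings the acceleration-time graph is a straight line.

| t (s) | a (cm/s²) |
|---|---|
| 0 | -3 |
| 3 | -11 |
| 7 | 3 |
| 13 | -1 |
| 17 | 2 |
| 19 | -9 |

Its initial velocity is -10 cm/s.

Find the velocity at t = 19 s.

Δv equals the area under the a-t graph; then v = v₀ + Δv.
0–3 s: ½(-3 + -11)(3) = -21 cm/s
3–7 s: ½(-11 + 3)(4) = -16 cm/s
7–13 s: ½(3 + -1)(6) = 6 cm/s
13–17 s: ½(-1 + 2)(4) = 2 cm/s
17–19 s: ½(2 + -9)(2) = -7 cm/s
Δv = -36 cm/s, so v(19) = -10 + (-36) = -46 cm/s.

-46 cm/s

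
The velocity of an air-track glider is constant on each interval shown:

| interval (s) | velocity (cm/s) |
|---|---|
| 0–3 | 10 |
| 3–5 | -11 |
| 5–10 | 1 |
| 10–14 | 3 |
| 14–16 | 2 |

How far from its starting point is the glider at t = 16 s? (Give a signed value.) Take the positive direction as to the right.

Displacement is the signed area under the v-t curve.
0–3 s: 10 × 3 = 30 cm
3–5 s: -11 × 2 = -22 cm
5–10 s: 1 × 5 = 5 cm
10–14 s: 3 × 4 = 12 cm
14–16 s: 2 × 2 = 4 cm
Net displacement = 29 cm

29 cm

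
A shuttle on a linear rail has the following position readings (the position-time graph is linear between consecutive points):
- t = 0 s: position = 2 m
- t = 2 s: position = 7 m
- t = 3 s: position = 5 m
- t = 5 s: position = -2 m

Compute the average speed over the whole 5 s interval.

2.8 m/s

Average speed = (total path length)/(elapsed time); on a piecewise-linear x-t graph the path length is Σ|Δx|.
0–2 s: |Δx| = |7 − 2| = 5 m
2–3 s: |Δx| = |5 − 7| = 2 m
3–5 s: |Δx| = |-2 − 5| = 7 m
Total path = 14 m; average speed = 14/5 = 2.8 m/s.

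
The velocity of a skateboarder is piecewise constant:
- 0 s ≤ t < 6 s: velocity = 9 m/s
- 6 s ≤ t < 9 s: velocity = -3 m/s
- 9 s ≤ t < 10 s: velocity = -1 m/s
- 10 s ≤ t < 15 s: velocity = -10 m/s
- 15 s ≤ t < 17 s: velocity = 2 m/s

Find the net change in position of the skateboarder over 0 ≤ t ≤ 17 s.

-2 m

Displacement is the signed area under the v-t curve.
0–6 s: 9 × 6 = 54 m
6–9 s: -3 × 3 = -9 m
9–10 s: -1 × 1 = -1 m
10–15 s: -10 × 5 = -50 m
15–17 s: 2 × 2 = 4 m
Net displacement = -2 m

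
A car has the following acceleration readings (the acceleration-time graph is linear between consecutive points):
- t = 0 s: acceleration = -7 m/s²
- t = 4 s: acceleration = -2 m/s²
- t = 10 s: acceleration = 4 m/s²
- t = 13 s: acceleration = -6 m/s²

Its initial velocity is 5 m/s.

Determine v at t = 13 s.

-10 m/s

Δv equals the area under the a-t graph; then v = v₀ + Δv.
0–4 s: ½(-7 + -2)(4) = -18 m/s
4–10 s: ½(-2 + 4)(6) = 6 m/s
10–13 s: ½(4 + -6)(3) = -3 m/s
Δv = -15 m/s, so v(13) = 5 + (-15) = -10 m/s.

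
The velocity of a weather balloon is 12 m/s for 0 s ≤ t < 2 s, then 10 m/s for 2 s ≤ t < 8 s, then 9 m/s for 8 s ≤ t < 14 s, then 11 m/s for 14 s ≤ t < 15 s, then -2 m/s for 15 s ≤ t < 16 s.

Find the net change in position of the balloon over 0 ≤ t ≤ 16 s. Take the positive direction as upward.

147 m

Displacement is the signed area under the v-t curve.
0–2 s: 12 × 2 = 24 m
2–8 s: 10 × 6 = 60 m
8–14 s: 9 × 6 = 54 m
14–15 s: 11 × 1 = 11 m
15–16 s: -2 × 1 = -2 m
Net displacement = 147 m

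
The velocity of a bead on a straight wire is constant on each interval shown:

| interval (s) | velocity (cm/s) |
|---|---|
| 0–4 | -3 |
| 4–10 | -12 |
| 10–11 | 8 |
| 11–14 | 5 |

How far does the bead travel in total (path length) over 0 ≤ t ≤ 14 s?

Distance (not displacement) is the total path length: add the absolute areas under v-t.
0–4 s: |-3| × 4 = 12 cm
4–10 s: |-12| × 6 = 72 cm
10–11 s: |8| × 1 = 8 cm
11–14 s: |5| × 3 = 15 cm
Total distance = 107 cm

107 cm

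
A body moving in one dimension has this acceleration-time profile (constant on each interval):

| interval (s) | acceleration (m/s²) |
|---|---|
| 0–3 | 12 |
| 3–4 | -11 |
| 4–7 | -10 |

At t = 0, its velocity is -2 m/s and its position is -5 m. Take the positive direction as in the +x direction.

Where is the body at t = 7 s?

95.5 m

On each constant-a segment, Δv = aΔt and Δx = v₀Δt + ½aΔt²; chain segment to segment.
0–3 s: v starts -2 m/s; Δx = -2·3 + ½·12·3² = 48 m; v ends 34 m/s.
3–4 s: v starts 34 m/s; Δx = 34·1 + ½·-11·1² = 28.5 m; v ends 23 m/s.
4–7 s: v starts 23 m/s; Δx = 23·3 + ½·-10·3² = 24 m; v ends -7 m/s.
x(7) = -5 + Σ Δx = 95.5 m.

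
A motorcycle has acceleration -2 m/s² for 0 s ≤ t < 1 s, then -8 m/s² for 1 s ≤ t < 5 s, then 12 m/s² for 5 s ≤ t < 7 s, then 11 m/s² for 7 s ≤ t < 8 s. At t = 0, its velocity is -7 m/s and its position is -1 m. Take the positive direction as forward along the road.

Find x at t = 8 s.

-178.5 m

On each constant-a segment, Δv = aΔt and Δx = v₀Δt + ½aΔt²; chain segment to segment.
0–1 s: v starts -7 m/s; Δx = -7·1 + ½·-2·1² = -8 m; v ends -9 m/s.
1–5 s: v starts -9 m/s; Δx = -9·4 + ½·-8·4² = -100 m; v ends -41 m/s.
5–7 s: v starts -41 m/s; Δx = -41·2 + ½·12·2² = -58 m; v ends -17 m/s.
7–8 s: v starts -17 m/s; Δx = -17·1 + ½·11·1² = -11.5 m; v ends -6 m/s.
x(8) = -1 + Σ Δx = -178.5 m.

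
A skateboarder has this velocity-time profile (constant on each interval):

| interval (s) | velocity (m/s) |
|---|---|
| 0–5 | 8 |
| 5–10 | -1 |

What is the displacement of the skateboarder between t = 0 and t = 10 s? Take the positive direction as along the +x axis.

35 m

Net displacement equals the area under the velocity-time graph (areas below the axis count negative).
0–5 s: 8 × 5 = 40 m
5–10 s: -1 × 5 = -5 m
Net displacement = 35 m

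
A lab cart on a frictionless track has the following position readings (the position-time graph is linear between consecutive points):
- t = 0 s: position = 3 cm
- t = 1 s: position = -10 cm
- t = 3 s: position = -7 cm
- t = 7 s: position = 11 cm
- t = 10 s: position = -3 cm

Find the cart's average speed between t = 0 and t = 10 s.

4.8 cm/s

Average speed = (total path length)/(elapsed time); on a piecewise-linear x-t graph the path length is Σ|Δx|.
0–1 s: |Δx| = |-10 − 3| = 13 cm
1–3 s: |Δx| = |-7 − -10| = 3 cm
3–7 s: |Δx| = |11 − -7| = 18 cm
7–10 s: |Δx| = |-3 − 11| = 14 cm
Total path = 48 cm; average speed = 48/10 = 4.8 cm/s.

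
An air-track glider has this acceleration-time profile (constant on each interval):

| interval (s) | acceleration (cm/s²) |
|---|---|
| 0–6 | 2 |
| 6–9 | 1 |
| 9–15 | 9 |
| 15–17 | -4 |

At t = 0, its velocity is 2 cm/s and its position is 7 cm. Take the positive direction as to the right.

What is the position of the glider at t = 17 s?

On each constant-a segment, Δv = aΔt and Δx = v₀Δt + ½aΔt²; chain segment to segment.
0–6 s: v starts 2 cm/s; Δx = 2·6 + ½·2·6² = 48 cm; v ends 14 cm/s.
6–9 s: v starts 14 cm/s; Δx = 14·3 + ½·1·3² = 46.5 cm; v ends 17 cm/s.
9–15 s: v starts 17 cm/s; Δx = 17·6 + ½·9·6² = 264 cm; v ends 71 cm/s.
15–17 s: v starts 71 cm/s; Δx = 71·2 + ½·-4·2² = 134 cm; v ends 63 cm/s.
x(17) = 7 + Σ Δx = 499.5 cm.

499.5 cm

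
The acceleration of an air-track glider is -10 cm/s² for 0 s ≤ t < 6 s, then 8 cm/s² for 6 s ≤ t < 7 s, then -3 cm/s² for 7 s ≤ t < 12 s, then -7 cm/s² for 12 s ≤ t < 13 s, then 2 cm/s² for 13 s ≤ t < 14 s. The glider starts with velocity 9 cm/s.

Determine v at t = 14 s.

Δv equals the area under the a-t graph; then v = v₀ + Δv.
0–6 s: -10 × 6 = -60 cm/s
6–7 s: 8 × 1 = 8 cm/s
7–12 s: -3 × 5 = -15 cm/s
12–13 s: -7 × 1 = -7 cm/s
13–14 s: 2 × 1 = 2 cm/s
Δv = -72 cm/s, so v(14) = 9 + (-72) = -63 cm/s.

-63 cm/s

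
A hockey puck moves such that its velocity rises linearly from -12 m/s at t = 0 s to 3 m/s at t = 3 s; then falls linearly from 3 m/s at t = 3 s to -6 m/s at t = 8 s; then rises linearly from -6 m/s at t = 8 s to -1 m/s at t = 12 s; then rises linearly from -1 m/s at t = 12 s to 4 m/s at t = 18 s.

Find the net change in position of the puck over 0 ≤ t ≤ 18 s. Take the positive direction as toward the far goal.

Displacement is the signed area under the v-t curve.
0–3 s: ½(-12 + 3)(3) = -13.5 m
3–8 s: ½(3 + -6)(5) = -7.5 m
8–12 s: ½(-6 + -1)(4) = -14 m
12–18 s: ½(-1 + 4)(6) = 9 m
Net displacement = -26 m

-26 m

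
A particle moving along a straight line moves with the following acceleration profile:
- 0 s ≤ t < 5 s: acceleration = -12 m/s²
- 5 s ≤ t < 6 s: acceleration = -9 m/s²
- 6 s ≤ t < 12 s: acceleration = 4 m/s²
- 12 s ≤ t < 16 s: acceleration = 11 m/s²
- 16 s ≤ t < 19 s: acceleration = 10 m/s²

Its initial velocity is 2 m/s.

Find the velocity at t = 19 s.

31 m/s

Δv equals the area under the a-t graph; then v = v₀ + Δv.
0–5 s: -12 × 5 = -60 m/s
5–6 s: -9 × 1 = -9 m/s
6–12 s: 4 × 6 = 24 m/s
12–16 s: 11 × 4 = 44 m/s
16–19 s: 10 × 3 = 30 m/s
Δv = 29 m/s, so v(19) = 2 + (29) = 31 m/s.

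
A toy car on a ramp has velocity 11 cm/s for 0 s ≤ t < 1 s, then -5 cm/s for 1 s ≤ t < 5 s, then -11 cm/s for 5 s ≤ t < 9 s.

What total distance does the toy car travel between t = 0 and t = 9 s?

Total distance travelled is ∫|v| dt — sum the magnitudes of each area piece.
0–1 s: |11| × 1 = 11 cm
1–5 s: |-5| × 4 = 20 cm
5–9 s: |-11| × 4 = 44 cm
Total distance = 75 cm

75 cm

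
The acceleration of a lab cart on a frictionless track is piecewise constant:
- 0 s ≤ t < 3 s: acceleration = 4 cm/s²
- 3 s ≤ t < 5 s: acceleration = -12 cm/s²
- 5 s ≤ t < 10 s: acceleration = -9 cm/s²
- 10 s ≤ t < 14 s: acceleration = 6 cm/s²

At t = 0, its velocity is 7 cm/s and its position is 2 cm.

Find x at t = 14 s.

-234.5 cm

On each constant-a segment, Δv = aΔt and Δx = v₀Δt + ½aΔt²; chain segment to segment.
0–3 s: v starts 7 cm/s; Δx = 7·3 + ½·4·3² = 39 cm; v ends 19 cm/s.
3–5 s: v starts 19 cm/s; Δx = 19·2 + ½·-12·2² = 14 cm; v ends -5 cm/s.
5–10 s: v starts -5 cm/s; Δx = -5·5 + ½·-9·5² = -137.5 cm; v ends -50 cm/s.
10–14 s: v starts -50 cm/s; Δx = -50·4 + ½·6·4² = -152 cm; v ends -26 cm/s.
x(14) = 2 + Σ Δx = -234.5 cm.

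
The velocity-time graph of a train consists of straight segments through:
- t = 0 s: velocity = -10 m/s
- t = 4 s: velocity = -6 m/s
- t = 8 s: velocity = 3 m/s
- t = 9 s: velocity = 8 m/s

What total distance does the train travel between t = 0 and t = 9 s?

Distance (not displacement) is the total path length: add the absolute areas under v-t.
0–4 s: |½(-10 + -6)(4)| = 32 m
4–8 s: v = 0 at t = 20/3 s; triangle areas 8 + 2 = 10 m
8–9 s: |½(3 + 8)(1)| = 5.5 m
Total distance = 47.5 m

47.5 m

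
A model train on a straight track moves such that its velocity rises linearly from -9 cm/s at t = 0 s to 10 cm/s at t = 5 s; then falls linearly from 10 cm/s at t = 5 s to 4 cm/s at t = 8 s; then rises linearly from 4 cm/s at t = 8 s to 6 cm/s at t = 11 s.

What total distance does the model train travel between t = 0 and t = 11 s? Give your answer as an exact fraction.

2273/38 cm

Distance (not displacement) is the total path length: add the absolute areas under v-t.
0–5 s: v = 0 at t = 45/19 s; triangle areas 405/38 + 250/19 = 905/38 cm
5–8 s: |½(10 + 4)(3)| = 21 cm
8–11 s: |½(4 + 6)(3)| = 15 cm
Total distance = 2273/38 cm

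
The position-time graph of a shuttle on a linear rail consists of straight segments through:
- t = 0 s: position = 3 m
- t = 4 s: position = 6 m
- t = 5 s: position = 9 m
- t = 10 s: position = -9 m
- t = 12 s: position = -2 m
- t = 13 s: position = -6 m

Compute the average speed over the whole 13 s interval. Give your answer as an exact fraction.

35/13 m/s

Average speed = (total path length)/(elapsed time); on a piecewise-linear x-t graph the path length is Σ|Δx|.
0–4 s: |Δx| = |6 − 3| = 3 m
4–5 s: |Δx| = |9 − 6| = 3 m
5–10 s: |Δx| = |-9 − 9| = 18 m
10–12 s: |Δx| = |-2 − -9| = 7 m
12–13 s: |Δx| = |-6 − -2| = 4 m
Total path = 35 m; average speed = 35/13 = 35/13 m/s.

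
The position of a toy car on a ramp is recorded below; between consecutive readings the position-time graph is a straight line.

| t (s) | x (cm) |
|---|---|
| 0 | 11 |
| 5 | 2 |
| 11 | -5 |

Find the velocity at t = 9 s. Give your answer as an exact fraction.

-7/6 cm/s

Velocity is the slope of the x-t graph on 5–11 s: (-5 − 2)/(11 − 5) = -7/6 cm/s.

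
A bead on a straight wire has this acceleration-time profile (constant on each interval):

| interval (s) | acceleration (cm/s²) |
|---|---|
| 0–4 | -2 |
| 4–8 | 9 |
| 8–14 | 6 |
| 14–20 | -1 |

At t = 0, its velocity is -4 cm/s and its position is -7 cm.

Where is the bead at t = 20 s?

579 cm

On each constant-a segment, Δv = aΔt and Δx = v₀Δt + ½aΔt²; chain segment to segment.
0–4 s: v starts -4 cm/s; Δx = -4·4 + ½·-2·4² = -32 cm; v ends -12 cm/s.
4–8 s: v starts -12 cm/s; Δx = -12·4 + ½·9·4² = 24 cm; v ends 24 cm/s.
8–14 s: v starts 24 cm/s; Δx = 24·6 + ½·6·6² = 252 cm; v ends 60 cm/s.
14–20 s: v starts 60 cm/s; Δx = 60·6 + ½·-1·6² = 342 cm; v ends 54 cm/s.
x(20) = -7 + Σ Δx = 579 cm.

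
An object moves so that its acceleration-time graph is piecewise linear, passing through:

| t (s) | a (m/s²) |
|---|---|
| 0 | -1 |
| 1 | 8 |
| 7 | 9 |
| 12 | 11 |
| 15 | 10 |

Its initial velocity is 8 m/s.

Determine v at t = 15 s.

Δv equals the area under the a-t graph; then v = v₀ + Δv.
0–1 s: ½(-1 + 8)(1) = 3.5 m/s
1–7 s: ½(8 + 9)(6) = 51 m/s
7–12 s: ½(9 + 11)(5) = 50 m/s
12–15 s: ½(11 + 10)(3) = 31.5 m/s
Δv = 136 m/s, so v(15) = 8 + (136) = 144 m/s.

144 m/s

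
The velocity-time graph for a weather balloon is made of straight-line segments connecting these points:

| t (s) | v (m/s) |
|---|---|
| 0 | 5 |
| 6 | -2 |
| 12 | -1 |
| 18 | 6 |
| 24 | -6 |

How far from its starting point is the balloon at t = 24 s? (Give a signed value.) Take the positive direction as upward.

Displacement is the signed area under the v-t curve.
0–6 s: ½(5 + -2)(6) = 9 m
6–12 s: ½(-2 + -1)(6) = -9 m
12–18 s: ½(-1 + 6)(6) = 15 m
18–24 s: ½(6 + -6)(6) = 0 m
Net displacement = 15 m

15 m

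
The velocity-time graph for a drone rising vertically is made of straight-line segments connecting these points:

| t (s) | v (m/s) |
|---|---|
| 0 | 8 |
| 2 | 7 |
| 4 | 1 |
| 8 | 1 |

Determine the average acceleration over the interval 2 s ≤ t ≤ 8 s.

Average acceleration = Δv/Δt = (1 − 7)/(8 − 2) = -1 m/s².

-1 m/s²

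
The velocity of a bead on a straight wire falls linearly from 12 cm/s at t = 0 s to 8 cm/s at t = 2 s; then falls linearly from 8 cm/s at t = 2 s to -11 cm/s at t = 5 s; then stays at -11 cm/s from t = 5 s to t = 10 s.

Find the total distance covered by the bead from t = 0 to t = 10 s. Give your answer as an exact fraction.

3405/38 cm

Total distance travelled is ∫|v| dt — sum the magnitudes of each area piece.
0–2 s: |½(12 + 8)(2)| = 20 cm
2–5 s: v = 0 at t = 62/19 s; triangle areas 96/19 + 363/38 = 555/38 cm
5–10 s: |-11| × 5 = 55 cm
Total distance = 3405/38 cm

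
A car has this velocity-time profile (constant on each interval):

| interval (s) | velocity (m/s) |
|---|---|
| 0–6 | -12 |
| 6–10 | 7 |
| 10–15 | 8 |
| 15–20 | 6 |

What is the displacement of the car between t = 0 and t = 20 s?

Net displacement equals the area under the velocity-time graph (areas below the axis count negative).
0–6 s: -12 × 6 = -72 m
6–10 s: 7 × 4 = 28 m
10–15 s: 8 × 5 = 40 m
15–20 s: 6 × 5 = 30 m
Net displacement = 26 m

26 m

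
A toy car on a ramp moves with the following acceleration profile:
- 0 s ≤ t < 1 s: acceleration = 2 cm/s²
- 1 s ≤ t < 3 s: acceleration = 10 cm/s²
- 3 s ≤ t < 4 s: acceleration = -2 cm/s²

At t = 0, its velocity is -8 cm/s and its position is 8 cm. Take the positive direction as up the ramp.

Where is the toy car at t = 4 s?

22 cm

On each constant-a segment, Δv = aΔt and Δx = v₀Δt + ½aΔt²; chain segment to segment.
0–1 s: v starts -8 cm/s; Δx = -8·1 + ½·2·1² = -7 cm; v ends -6 cm/s.
1–3 s: v starts -6 cm/s; Δx = -6·2 + ½·10·2² = 8 cm; v ends 14 cm/s.
3–4 s: v starts 14 cm/s; Δx = 14·1 + ½·-2·1² = 13 cm; v ends 12 cm/s.
x(4) = 8 + Σ Δx = 22 cm.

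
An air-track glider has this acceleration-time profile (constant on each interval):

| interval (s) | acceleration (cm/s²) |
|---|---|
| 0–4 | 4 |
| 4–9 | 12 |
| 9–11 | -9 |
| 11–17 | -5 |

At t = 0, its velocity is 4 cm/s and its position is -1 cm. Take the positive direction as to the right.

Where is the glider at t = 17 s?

721 cm

On each constant-a segment, Δv = aΔt and Δx = v₀Δt + ½aΔt²; chain segment to segment.
0–4 s: v starts 4 cm/s; Δx = 4·4 + ½·4·4² = 48 cm; v ends 20 cm/s.
4–9 s: v starts 20 cm/s; Δx = 20·5 + ½·12·5² = 250 cm; v ends 80 cm/s.
9–11 s: v starts 80 cm/s; Δx = 80·2 + ½·-9·2² = 142 cm; v ends 62 cm/s.
11–17 s: v starts 62 cm/s; Δx = 62·6 + ½·-5·6² = 282 cm; v ends 32 cm/s.
x(17) = -1 + Σ Δx = 721 cm.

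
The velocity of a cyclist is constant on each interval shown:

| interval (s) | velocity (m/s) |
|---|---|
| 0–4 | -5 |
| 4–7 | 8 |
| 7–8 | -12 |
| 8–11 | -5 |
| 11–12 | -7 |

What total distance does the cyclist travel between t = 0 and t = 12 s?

Distance (not displacement) is the total path length: add the absolute areas under v-t.
0–4 s: |-5| × 4 = 20 m
4–7 s: |8| × 3 = 24 m
7–8 s: |-12| × 1 = 12 m
8–11 s: |-5| × 3 = 15 m
11–12 s: |-7| × 1 = 7 m
Total distance = 78 m

78 m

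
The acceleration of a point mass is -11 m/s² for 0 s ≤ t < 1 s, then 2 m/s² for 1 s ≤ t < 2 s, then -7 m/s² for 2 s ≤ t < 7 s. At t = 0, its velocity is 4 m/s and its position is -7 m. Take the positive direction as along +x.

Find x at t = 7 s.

On each constant-a segment, Δv = aΔt and Δx = v₀Δt + ½aΔt²; chain segment to segment.
0–1 s: v starts 4 m/s; Δx = 4·1 + ½·-11·1² = -1.5 m; v ends -7 m/s.
1–2 s: v starts -7 m/s; Δx = -7·1 + ½·2·1² = -6 m; v ends -5 m/s.
2–7 s: v starts -5 m/s; Δx = -5·5 + ½·-7·5² = -112.5 m; v ends -40 m/s.
x(7) = -7 + Σ Δx = -127 m.

-127 m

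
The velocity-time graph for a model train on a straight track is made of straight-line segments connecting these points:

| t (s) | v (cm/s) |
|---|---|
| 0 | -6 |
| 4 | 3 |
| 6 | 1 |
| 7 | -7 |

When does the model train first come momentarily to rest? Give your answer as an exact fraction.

t = 8/3 s

v changes sign on 0–4 s (from -6 to 3); the graph is linear there, so v = 0 at t = 0 + (6)·(4 − 0)/(3 − -6) = 8/3 s.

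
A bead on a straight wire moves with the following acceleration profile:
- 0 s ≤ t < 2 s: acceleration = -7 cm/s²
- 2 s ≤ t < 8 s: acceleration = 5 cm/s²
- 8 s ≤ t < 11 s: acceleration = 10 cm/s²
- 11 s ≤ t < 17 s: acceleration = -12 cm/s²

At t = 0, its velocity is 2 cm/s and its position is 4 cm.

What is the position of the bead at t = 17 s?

183 cm

On each constant-a segment, Δv = aΔt and Δx = v₀Δt + ½aΔt²; chain segment to segment.
0–2 s: v starts 2 cm/s; Δx = 2·2 + ½·-7·2² = -10 cm; v ends -12 cm/s.
2–8 s: v starts -12 cm/s; Δx = -12·6 + ½·5·6² = 18 cm; v ends 18 cm/s.
8–11 s: v starts 18 cm/s; Δx = 18·3 + ½·10·3² = 99 cm; v ends 48 cm/s.
11–17 s: v starts 48 cm/s; Δx = 48·6 + ½·-12·6² = 72 cm; v ends -24 cm/s.
x(17) = 4 + Σ Δx = 183 cm.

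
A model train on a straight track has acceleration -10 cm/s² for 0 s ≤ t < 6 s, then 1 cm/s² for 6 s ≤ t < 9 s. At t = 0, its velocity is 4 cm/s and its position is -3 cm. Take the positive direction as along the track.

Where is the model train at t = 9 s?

-322.5 cm

On each constant-a segment, Δv = aΔt and Δx = v₀Δt + ½aΔt²; chain segment to segment.
0–6 s: v starts 4 cm/s; Δx = 4·6 + ½·-10·6² = -156 cm; v ends -56 cm/s.
6–9 s: v starts -56 cm/s; Δx = -56·3 + ½·1·3² = -163.5 cm; v ends -53 cm/s.
x(9) = -3 + Σ Δx = -322.5 cm.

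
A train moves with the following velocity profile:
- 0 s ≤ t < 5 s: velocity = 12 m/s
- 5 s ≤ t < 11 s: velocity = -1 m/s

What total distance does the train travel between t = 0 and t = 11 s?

66 m

Total distance travelled is ∫|v| dt — sum the magnitudes of each area piece.
0–5 s: |12| × 5 = 60 m
5–11 s: |-1| × 6 = 6 m
Total distance = 66 m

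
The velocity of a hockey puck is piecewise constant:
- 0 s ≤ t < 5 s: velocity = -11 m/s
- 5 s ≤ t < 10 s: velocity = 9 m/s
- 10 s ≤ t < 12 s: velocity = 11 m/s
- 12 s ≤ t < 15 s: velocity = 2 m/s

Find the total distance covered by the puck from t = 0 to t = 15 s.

128 m

Distance (not displacement) is the total path length: add the absolute areas under v-t.
0–5 s: |-11| × 5 = 55 m
5–10 s: |9| × 5 = 45 m
10–12 s: |11| × 2 = 22 m
12–15 s: |2| × 3 = 6 m
Total distance = 128 m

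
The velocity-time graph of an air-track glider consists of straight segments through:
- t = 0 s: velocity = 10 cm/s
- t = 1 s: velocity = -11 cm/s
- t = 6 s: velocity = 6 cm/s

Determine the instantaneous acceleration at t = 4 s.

3.4 cm/s²

Acceleration is the slope of the v-t graph on 1–6 s: (6 − -11)/(6 − 1) = 3.4 cm/s².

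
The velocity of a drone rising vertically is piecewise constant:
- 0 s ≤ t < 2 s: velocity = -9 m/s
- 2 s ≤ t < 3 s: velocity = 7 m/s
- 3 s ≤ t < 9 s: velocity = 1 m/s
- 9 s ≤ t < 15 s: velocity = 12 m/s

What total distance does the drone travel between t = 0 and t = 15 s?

Total distance travelled is ∫|v| dt — sum the magnitudes of each area piece.
0–2 s: |-9| × 2 = 18 m
2–3 s: |7| × 1 = 7 m
3–9 s: |1| × 6 = 6 m
9–15 s: |12| × 6 = 72 m
Total distance = 103 m

103 m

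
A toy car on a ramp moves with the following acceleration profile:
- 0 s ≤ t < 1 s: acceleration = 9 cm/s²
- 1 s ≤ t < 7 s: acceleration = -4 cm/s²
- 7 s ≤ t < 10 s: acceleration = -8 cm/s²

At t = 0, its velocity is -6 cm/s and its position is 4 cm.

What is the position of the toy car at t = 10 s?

On each constant-a segment, Δv = aΔt and Δx = v₀Δt + ½aΔt²; chain segment to segment.
0–1 s: v starts -6 cm/s; Δx = -6·1 + ½·9·1² = -1.5 cm; v ends 3 cm/s.
1–7 s: v starts 3 cm/s; Δx = 3·6 + ½·-4·6² = -54 cm; v ends -21 cm/s.
7–10 s: v starts -21 cm/s; Δx = -21·3 + ½·-8·3² = -99 cm; v ends -45 cm/s.
x(10) = 4 + Σ Δx = -150.5 cm.

-150.5 cm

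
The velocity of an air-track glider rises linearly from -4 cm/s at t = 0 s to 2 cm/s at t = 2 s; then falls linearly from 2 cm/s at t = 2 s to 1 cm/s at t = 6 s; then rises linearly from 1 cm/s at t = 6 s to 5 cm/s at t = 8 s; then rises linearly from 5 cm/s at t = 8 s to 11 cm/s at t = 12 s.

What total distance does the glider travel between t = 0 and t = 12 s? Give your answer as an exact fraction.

Distance (not displacement) is the total path length: add the absolute areas under v-t.
0–2 s: v = 0 at t = 4/3 s; triangle areas 8/3 + 2/3 = 10/3 cm
2–6 s: |½(2 + 1)(4)| = 6 cm
6–8 s: |½(1 + 5)(2)| = 6 cm
8–12 s: |½(5 + 11)(4)| = 32 cm
Total distance = 142/3 cm

142/3 cm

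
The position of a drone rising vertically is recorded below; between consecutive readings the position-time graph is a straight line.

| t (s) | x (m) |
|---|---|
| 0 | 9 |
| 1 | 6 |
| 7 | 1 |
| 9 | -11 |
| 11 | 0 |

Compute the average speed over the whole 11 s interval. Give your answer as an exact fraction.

31/11 m/s

Average speed = (total path length)/(elapsed time); on a piecewise-linear x-t graph the path length is Σ|Δx|.
0–1 s: |Δx| = |6 − 9| = 3 m
1–7 s: |Δx| = |1 − 6| = 5 m
7–9 s: |Δx| = |-11 − 1| = 12 m
9–11 s: |Δx| = |0 − -11| = 11 m
Total path = 31 m; average speed = 31/11 = 31/11 m/s.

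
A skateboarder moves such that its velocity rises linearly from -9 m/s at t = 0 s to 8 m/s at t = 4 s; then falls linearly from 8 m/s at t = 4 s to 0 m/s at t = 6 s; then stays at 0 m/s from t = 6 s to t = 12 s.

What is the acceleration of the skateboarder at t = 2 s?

4.25 m/s²

Acceleration is the slope of the v-t graph on 0–4 s: (8 − -9)/(4 − 0) = 4.25 m/s².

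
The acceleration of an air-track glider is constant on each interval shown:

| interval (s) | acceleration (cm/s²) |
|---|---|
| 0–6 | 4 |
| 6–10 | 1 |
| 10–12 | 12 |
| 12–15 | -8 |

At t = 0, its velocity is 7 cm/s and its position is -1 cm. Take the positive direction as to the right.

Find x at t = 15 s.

On each constant-a segment, Δv = aΔt and Δx = v₀Δt + ½aΔt²; chain segment to segment.
0–6 s: v starts 7 cm/s; Δx = 7·6 + ½·4·6² = 114 cm; v ends 31 cm/s.
6–10 s: v starts 31 cm/s; Δx = 31·4 + ½·1·4² = 132 cm; v ends 35 cm/s.
10–12 s: v starts 35 cm/s; Δx = 35·2 + ½·12·2² = 94 cm; v ends 59 cm/s.
12–15 s: v starts 59 cm/s; Δx = 59·3 + ½·-8·3² = 141 cm; v ends 35 cm/s.
x(15) = -1 + Σ Δx = 480 cm.

480 cm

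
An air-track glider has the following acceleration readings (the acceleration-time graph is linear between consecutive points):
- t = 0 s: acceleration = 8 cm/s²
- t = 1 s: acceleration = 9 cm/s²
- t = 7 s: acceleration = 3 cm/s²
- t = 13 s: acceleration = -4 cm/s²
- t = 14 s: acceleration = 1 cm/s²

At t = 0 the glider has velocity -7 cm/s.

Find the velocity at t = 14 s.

Δv equals the area under the a-t graph; then v = v₀ + Δv.
0–1 s: ½(8 + 9)(1) = 8.5 cm/s
1–7 s: ½(9 + 3)(6) = 36 cm/s
7–13 s: ½(3 + -4)(6) = -3 cm/s
13–14 s: ½(-4 + 1)(1) = -1.5 cm/s
Δv = 40 cm/s, so v(14) = -7 + (40) = 33 cm/s.

33 cm/s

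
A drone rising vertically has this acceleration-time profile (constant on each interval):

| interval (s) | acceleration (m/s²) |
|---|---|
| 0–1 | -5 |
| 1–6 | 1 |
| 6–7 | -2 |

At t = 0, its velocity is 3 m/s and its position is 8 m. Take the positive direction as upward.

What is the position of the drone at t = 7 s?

On each constant-a segment, Δv = aΔt and Δx = v₀Δt + ½aΔt²; chain segment to segment.
0–1 s: v starts 3 m/s; Δx = 3·1 + ½·-5·1² = 0.5 m; v ends -2 m/s.
1–6 s: v starts -2 m/s; Δx = -2·5 + ½·1·5² = 2.5 m; v ends 3 m/s.
6–7 s: v starts 3 m/s; Δx = 3·1 + ½·-2·1² = 2 m; v ends 1 m/s.
x(7) = 8 + Σ Δx = 13 m.

13 m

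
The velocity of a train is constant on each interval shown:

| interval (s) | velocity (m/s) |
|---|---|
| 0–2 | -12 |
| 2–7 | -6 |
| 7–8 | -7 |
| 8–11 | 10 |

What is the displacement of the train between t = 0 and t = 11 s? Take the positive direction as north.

-31 m

Displacement is the signed area under the v-t curve.
0–2 s: -12 × 2 = -24 m
2–7 s: -6 × 5 = -30 m
7–8 s: -7 × 1 = -7 m
8–11 s: 10 × 3 = 30 m
Net displacement = -31 m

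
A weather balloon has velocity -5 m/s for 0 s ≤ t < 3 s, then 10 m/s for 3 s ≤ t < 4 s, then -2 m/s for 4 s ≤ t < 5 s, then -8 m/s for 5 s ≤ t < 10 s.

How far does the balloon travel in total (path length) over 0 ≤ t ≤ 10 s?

Distance (not displacement) is the total path length: add the absolute areas under v-t.
0–3 s: |-5| × 3 = 15 m
3–4 s: |10| × 1 = 10 m
4–5 s: |-2| × 1 = 2 m
5–10 s: |-8| × 5 = 40 m
Total distance = 67 m

67 m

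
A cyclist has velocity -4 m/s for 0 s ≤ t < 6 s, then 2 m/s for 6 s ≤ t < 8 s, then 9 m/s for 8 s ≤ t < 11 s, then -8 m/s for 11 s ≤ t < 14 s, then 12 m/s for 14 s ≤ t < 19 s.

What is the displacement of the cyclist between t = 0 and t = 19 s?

Net displacement equals the area under the velocity-time graph (areas below the axis count negative).
0–6 s: -4 × 6 = -24 m
6–8 s: 2 × 2 = 4 m
8–11 s: 9 × 3 = 27 m
11–14 s: -8 × 3 = -24 m
14–19 s: 12 × 5 = 60 m
Net displacement = 43 m

43 m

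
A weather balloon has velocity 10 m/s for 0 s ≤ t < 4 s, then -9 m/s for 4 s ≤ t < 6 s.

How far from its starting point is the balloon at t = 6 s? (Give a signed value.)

Net displacement equals the area under the velocity-time graph (areas below the axis count negative).
0–4 s: 10 × 4 = 40 m
4–6 s: -9 × 2 = -18 m
Net displacement = 22 m

22 m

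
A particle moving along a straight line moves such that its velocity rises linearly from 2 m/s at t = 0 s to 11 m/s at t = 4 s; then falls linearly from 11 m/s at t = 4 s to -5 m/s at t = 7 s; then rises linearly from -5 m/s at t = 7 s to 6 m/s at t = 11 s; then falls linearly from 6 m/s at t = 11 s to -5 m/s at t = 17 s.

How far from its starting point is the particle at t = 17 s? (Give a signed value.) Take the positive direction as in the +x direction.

Displacement is the signed area under the v-t curve.
0–4 s: ½(2 + 11)(4) = 26 m
4–7 s: ½(11 + -5)(3) = 9 m
7–11 s: ½(-5 + 6)(4) = 2 m
11–17 s: ½(6 + -5)(6) = 3 m
Net displacement = 40 m

40 m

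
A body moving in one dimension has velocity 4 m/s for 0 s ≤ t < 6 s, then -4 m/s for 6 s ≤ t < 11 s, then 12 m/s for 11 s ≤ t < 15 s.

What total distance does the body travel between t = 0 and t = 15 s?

Distance (not displacement) is the total path length: add the absolute areas under v-t.
0–6 s: |4| × 6 = 24 m
6–11 s: |-4| × 5 = 20 m
11–15 s: |12| × 4 = 48 m
Total distance = 92 m

92 m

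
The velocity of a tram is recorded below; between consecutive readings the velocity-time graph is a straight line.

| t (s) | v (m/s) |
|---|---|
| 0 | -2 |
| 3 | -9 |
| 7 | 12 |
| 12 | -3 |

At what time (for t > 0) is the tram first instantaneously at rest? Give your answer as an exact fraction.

v changes sign on 3–7 s (from -9 to 12); the graph is linear there, so v = 0 at t = 3 + (9)·(7 − 3)/(12 − -9) = 33/7 s.

t = 33/7 s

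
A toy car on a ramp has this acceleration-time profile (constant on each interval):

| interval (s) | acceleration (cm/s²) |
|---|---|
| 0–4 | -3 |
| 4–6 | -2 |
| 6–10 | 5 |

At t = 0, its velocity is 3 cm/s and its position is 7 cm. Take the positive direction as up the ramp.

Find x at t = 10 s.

-39 cm

On each constant-a segment, Δv = aΔt and Δx = v₀Δt + ½aΔt²; chain segment to segment.
0–4 s: v starts 3 cm/s; Δx = 3·4 + ½·-3·4² = -12 cm; v ends -9 cm/s.
4–6 s: v starts -9 cm/s; Δx = -9·2 + ½·-2·2² = -22 cm; v ends -13 cm/s.
6–10 s: v starts -13 cm/s; Δx = -13·4 + ½·5·4² = -12 cm; v ends 7 cm/s.
x(10) = 7 + Σ Δx = -39 cm.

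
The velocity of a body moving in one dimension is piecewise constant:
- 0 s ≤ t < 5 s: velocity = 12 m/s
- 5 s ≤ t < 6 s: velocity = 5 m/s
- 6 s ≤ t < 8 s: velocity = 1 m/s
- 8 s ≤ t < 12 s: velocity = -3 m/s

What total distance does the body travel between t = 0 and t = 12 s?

79 m

Distance (not displacement) is the total path length: add the absolute areas under v-t.
0–5 s: |12| × 5 = 60 m
5–6 s: |5| × 1 = 5 m
6–8 s: |1| × 2 = 2 m
8–12 s: |-3| × 4 = 12 m
Total distance = 79 m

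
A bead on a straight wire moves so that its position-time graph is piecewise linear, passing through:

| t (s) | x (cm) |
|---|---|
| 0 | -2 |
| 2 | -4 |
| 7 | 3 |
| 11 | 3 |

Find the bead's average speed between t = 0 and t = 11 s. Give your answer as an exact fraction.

9/11 cm/s

Average speed = (total path length)/(elapsed time); on a piecewise-linear x-t graph the path length is Σ|Δx|.
0–2 s: |Δx| = |-4 − -2| = 2 cm
2–7 s: |Δx| = |3 − -4| = 7 cm
7–11 s: |Δx| = |3 − 3| = 0 cm
Total path = 9 cm; average speed = 9/11 = 9/11 cm/s.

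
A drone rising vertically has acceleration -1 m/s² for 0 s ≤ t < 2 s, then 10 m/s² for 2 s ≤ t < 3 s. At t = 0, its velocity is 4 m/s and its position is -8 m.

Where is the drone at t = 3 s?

On each constant-a segment, Δv = aΔt and Δx = v₀Δt + ½aΔt²; chain segment to segment.
0–2 s: v starts 4 m/s; Δx = 4·2 + ½·-1·2² = 6 m; v ends 2 m/s.
2–3 s: v starts 2 m/s; Δx = 2·1 + ½·10·1² = 7 m; v ends 12 m/s.
x(3) = -8 + Σ Δx = 5 m.

5 m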